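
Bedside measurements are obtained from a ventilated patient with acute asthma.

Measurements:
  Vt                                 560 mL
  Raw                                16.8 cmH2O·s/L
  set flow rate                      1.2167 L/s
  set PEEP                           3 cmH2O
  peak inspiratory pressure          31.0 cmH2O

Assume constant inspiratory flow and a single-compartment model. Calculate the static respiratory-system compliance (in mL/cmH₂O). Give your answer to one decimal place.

Equation of motion (constant flow): PIP = Vt/C + R·V̇ + PEEP.
Vt/C = PIP − R·V̇ − PEEP = 31.0 − 16.8×1.2167 − 3 = 31.0 − 20.441 − 3 = 7.559 cmH2O.
C = Vt / 7.559 = 560 / 7.559 = 74.084 mL/cmH2O.

74.1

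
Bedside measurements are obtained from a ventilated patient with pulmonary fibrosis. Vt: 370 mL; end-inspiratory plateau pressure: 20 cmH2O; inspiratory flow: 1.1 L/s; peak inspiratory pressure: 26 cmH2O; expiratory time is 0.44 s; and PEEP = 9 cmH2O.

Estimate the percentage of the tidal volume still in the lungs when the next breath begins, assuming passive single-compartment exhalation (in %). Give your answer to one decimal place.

9.1

R = (PIP − Pplat)/V̇ = (26 − 20) / 1.1 = 6.0/1.1 = 5.455 cmH2O·s/L.
C = Vt/(Pplat − PEEP) = 370.0 / (20 − 9) = 370.0/11.0 = 33.636 mL/cmH2O.
τ = R × C = 5.455 × 0.03364 L/cmH2O = 0.1835 s.
Fraction remaining at end-expiration = e^(−Te/τ) = e^(−0.44/0.1835) = 0.09092 → 9.092%.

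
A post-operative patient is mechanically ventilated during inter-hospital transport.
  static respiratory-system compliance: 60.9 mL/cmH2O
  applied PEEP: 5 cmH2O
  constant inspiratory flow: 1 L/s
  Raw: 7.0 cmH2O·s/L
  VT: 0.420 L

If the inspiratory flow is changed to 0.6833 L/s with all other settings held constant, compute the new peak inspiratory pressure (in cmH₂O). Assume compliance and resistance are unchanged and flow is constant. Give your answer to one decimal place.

PIP = Vt/C + R·V̇ + PEEP (constant-flow equation of motion).
Only the resistive term changes: ΔPIP = R × ΔV̇ = 7.0 × (0.6833 − 1) = 7.0 × -0.3167 = -2.217 cmH2O.
Original PIP = 420/60.9 + 7.0×1 + 5 = 18.897 cmH2O; new PIP = 18.897 + (-2.217) = 16.68 cmH2O.

16.7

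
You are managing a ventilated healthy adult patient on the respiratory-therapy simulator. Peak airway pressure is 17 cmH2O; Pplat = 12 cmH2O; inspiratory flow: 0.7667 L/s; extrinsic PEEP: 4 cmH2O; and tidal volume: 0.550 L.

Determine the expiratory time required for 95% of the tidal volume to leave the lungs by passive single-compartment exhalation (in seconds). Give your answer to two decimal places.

1.34

R = (PIP − Pplat)/V̇ = (17 − 12) / 0.7667 = 5.0/0.7667 = 6.521 cmH2O·s/L.
C = Vt/(Pplat − PEEP) = 550.0 / (12 − 4) = 550.0/8.0 = 68.75 mL/cmH2O.
τ = R × C = 6.521 × 0.06875 L/cmH2O = 0.4483 s.
t = −τ·ln(1 − 0.95) = −0.4483·ln(0.05) = 1.343 s.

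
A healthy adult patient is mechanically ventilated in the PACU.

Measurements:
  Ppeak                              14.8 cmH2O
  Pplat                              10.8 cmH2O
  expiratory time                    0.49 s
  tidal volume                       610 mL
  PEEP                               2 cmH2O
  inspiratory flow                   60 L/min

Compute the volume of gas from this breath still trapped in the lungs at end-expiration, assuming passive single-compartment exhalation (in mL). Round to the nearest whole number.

104

Flow: 60 L/min ÷ 60 = 1 L/s.
R = (PIP − Pplat)/V̇ = (14.8 − 10.8) / 1 = 4.0/1 = 4.0 cmH2O·s/L.
C = Vt/(Pplat − PEEP) = 610.0 / (10.8 − 2) = 610.0/8.8 = 69.318 mL/cmH2O.
τ = R × C = 4.0 × 0.06932 L/cmH2O = 0.2773 s.
Fraction remaining = e^(−Te/τ) = e^(−0.49/0.2773) = 0.1708.
Trapped volume = 610.0 × 0.1708 = 104.19 mL.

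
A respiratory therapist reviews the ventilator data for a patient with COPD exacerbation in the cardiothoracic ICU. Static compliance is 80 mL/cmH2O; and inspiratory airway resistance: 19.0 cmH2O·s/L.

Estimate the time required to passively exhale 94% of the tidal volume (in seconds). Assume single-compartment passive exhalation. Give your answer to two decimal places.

τ = R × C = 19.0 × 80 mL/cmH2O = 19.0 × 0.080 L/cmH2O = 1.52 s.
Exhaled fraction f = 1 − e^(−t/τ) → t = −τ·ln(1 − f) = −1.52·ln(0.06) = 4.276 s.

4.28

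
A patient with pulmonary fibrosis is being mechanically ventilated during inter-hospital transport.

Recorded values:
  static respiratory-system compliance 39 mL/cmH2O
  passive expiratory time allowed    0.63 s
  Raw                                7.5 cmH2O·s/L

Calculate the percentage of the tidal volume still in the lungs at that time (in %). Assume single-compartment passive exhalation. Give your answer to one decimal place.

τ = R × C = 7.5 × 39 mL/cmH2O = 7.5 × 0.039 L/cmH2O = 0.2925 s.
Passive exhalation: V(t)/V₀ = e^(−t/τ) = e^(−0.63/0.2925) = 0.116.
Fraction remaining = 0.116 → 11.6%.

11.6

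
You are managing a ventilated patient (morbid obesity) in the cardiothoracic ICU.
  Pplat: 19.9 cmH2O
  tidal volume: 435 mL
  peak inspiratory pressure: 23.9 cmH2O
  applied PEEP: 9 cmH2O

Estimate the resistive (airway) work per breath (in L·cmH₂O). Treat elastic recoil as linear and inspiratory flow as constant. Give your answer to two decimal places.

1.74

With constant inspiratory flow the resistive pressure is constant at PIP − Pplat = 23.9 − 19.9 = 4.0 cmH2O, so resistive work = 4.0 × 0.435 = 1.74 L·cmH2O.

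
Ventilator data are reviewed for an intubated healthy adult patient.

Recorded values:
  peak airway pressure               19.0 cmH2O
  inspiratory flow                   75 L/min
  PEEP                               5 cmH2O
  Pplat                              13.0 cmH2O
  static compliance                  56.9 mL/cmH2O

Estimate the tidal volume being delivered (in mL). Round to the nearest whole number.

455

Vt = Cstat × (Pplat − PEEP) = 56.9 × (13.0 − 5) = 56.9 × 8.0 = 455.2 mL.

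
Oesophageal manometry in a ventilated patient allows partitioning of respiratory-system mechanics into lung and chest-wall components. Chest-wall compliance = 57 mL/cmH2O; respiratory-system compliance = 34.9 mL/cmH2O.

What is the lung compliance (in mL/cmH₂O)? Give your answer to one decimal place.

1/CL = 1/Crs − 1/Ccw.
1/CL = 1/34.9 − 1/57 = 0.01111.
CL = 90.009 mL/cmH2O.

90.0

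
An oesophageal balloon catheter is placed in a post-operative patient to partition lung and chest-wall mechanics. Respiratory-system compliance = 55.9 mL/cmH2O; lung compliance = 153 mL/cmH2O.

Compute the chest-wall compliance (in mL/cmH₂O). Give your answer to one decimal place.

1/Ccw = 1/Crs − 1/CL.
1/Ccw = 1/55.9 − 1/153 = 0.01135.
Ccw = 88.106 mL/cmH2O.

88.1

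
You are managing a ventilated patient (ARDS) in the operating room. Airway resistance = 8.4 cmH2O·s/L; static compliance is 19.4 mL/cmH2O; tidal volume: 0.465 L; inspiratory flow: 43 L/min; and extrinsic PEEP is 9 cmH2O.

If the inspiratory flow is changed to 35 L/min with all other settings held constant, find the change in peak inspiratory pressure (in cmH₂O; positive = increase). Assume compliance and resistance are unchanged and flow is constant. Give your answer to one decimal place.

Flow: 43 L/min ÷ 60 = 0.7167 L/s.
New flow: 35 L/min ÷ 60 = 0.5833 L/s.
PIP = Vt/C + R·V̇ + PEEP (constant-flow equation of motion).
Only the resistive term changes: ΔPIP = R × ΔV̇ = 8.4 × (0.5833 − 0.7167) = 8.4 × -0.1334 = -1.121 cmH2O.

-1.1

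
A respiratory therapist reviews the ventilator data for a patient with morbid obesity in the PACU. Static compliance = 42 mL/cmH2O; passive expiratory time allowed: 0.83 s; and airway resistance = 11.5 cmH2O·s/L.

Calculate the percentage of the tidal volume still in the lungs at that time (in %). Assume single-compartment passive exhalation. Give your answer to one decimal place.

τ = R × C = 11.5 × 42 mL/cmH2O = 11.5 × 0.042 L/cmH2O = 0.483 s.
Passive exhalation: V(t)/V₀ = e^(−t/τ) = e^(−0.83/0.483) = 0.1793.
Fraction remaining = 0.1793 → 17.93%.

17.9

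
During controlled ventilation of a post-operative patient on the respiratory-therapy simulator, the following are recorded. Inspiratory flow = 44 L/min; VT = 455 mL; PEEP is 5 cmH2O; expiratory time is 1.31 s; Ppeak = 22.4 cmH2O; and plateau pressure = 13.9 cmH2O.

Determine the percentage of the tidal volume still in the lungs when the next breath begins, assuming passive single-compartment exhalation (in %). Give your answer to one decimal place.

Flow: 44 L/min ÷ 60 = 0.7333 L/s.
R = (PIP − Pplat)/V̇ = (22.4 − 13.9) / 0.7333 = 8.5/0.7333 = 11.591 cmH2O·s/L.
C = Vt/(Pplat − PEEP) = 455.0 / (13.9 − 5) = 455.0/8.9 = 51.124 mL/cmH2O.
τ = R × C = 11.591 × 0.05112 L/cmH2O = 0.5925 s.
Fraction remaining at end-expiration = e^(−Te/τ) = e^(−1.31/0.5925) = 0.1096 → 10.96%.

11.0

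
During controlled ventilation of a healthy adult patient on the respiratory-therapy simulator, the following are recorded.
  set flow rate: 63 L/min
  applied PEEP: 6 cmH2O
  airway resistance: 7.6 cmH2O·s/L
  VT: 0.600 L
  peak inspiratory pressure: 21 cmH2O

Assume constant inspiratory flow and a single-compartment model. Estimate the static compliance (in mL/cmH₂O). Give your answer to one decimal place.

Flow: 63 L/min ÷ 60 = 1.05 L/s.
Equation of motion (constant flow): PIP = Vt/C + R·V̇ + PEEP.
Vt/C = PIP − R·V̇ − PEEP = 21 − 7.6×1.05 − 6 = 21 − 7.98 − 6 = 7.02 cmH2O.
C = Vt / 7.02 = 600 / 7.02 = 85.47 mL/cmH2O.

85.5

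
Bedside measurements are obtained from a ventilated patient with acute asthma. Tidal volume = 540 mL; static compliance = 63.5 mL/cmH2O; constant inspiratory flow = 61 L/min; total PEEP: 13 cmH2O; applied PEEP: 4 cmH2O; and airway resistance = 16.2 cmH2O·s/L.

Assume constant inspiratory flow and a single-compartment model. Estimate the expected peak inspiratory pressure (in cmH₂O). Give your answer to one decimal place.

Flow: 61 L/min ÷ 60 = 1.0167 L/s.
Total PEEP = 13 cmH2O (set 4 + intrinsic 9); this is the baseline alveolar pressure.
Equation of motion (constant flow): PIP = Vt/C + R·V̇ + PEEP.
PIP = 540/63.5 + 16.2×1.0167 + 13 = 8.504 + 16.471 + 13 = 37.975 cmH2O.

38.0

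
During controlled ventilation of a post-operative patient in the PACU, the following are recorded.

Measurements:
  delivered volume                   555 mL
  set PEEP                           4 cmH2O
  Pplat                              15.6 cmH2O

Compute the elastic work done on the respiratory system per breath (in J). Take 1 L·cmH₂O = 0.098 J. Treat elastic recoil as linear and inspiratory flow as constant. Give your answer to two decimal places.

Elastic work ≈ ½ × (Pplat − PEEP) × Vt = 0.5 × (15.6 − 4) × 0.555 L = 0.5 × 11.6 × 0.555 = 3.219 L·cmH2O.
× 0.098 J/(L·cmH2O) → 0.3155 J.

0.32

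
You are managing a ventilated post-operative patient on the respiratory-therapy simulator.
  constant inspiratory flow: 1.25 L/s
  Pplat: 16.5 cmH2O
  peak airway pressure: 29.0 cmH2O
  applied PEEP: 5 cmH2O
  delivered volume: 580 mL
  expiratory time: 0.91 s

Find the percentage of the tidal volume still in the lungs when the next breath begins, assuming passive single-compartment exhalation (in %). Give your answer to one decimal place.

16.5

R = (PIP − Pplat)/V̇ = (29.0 − 16.5) / 1.25 = 12.5/1.25 = 10.0 cmH2O·s/L.
C = Vt/(Pplat − PEEP) = 580.0 / (16.5 − 5) = 580.0/11.5 = 50.435 mL/cmH2O.
τ = R × C = 10.0 × 0.05044 L/cmH2O = 0.5044 s.
Fraction remaining at end-expiration = e^(−Te/τ) = e^(−0.91/0.5044) = 0.1646 → 16.46%.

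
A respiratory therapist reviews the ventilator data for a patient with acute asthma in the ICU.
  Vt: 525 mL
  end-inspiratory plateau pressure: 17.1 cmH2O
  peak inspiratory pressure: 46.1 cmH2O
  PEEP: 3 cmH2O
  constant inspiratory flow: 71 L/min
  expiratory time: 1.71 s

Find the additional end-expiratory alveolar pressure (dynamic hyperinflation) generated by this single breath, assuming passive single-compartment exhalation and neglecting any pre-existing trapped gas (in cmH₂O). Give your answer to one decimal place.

Flow: 71 L/min ÷ 60 = 1.1833 L/s.
R = (PIP − Pplat)/V̇ = (46.1 − 17.1) / 1.1833 = 29.0/1.1833 = 24.508 cmH2O·s/L.
C = Vt/(Pplat − PEEP) = 525.0 / (17.1 − 3) = 525.0/14.1 = 37.234 mL/cmH2O.
τ = R × C = 24.508 × 0.03723 L/cmH2O = 0.9124 s.
Fraction remaining = e^(−Te/τ) = e^(−1.71/0.9124) = 0.1535; trapped volume = 525.0 × 0.1535 = 80.588 mL.
Additional alveolar pressure from trapping ≈ V_trapped / C = 80.588 / 37.234 = 2.164 cmH2O.

2.2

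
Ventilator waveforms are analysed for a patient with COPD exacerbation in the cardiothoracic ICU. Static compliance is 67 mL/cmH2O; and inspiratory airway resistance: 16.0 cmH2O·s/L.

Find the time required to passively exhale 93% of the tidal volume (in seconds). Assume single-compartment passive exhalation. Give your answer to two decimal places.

2.85

τ = R × C = 16.0 × 67 mL/cmH2O = 16.0 × 0.067 L/cmH2O = 1.072 s.
Exhaled fraction f = 1 − e^(−t/τ) → t = −τ·ln(1 − f) = −1.072·ln(0.07) = 2.851 s.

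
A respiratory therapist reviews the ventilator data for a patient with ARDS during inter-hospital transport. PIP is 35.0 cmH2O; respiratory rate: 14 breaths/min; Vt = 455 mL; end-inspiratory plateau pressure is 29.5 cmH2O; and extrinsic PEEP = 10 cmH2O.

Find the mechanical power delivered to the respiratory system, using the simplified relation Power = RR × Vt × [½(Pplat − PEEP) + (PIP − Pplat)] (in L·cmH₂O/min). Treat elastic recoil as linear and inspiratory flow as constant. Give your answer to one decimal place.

97.1

Per-breath work = Vt × [½(Pplat−PEEP) + (PIP−Pplat)] = 0.455 × [0.5×19.5 + 5.5] = 0.455 × 15.25 = 6.939 L·cmH2O.
Power = 14 × 6.939 = 97.146 L·cmH2O/min.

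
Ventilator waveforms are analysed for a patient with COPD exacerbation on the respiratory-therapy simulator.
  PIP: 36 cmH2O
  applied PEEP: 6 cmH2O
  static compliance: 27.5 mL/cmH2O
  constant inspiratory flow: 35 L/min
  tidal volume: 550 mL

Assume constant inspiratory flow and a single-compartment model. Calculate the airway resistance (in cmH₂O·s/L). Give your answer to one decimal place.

Flow: 35 L/min ÷ 60 = 0.5833 L/s.
Equation of motion (constant flow): PIP = Vt/C + R·V̇ + PEEP.
R·V̇ = PIP − Vt/C − PEEP = 36 − 550/27.5 − 6 = 36 − 20.0 − 6 = 10.0 cmH2O.
R = 10.0 / 0.5833 = 17.144 cmH2O·s/L.

17.1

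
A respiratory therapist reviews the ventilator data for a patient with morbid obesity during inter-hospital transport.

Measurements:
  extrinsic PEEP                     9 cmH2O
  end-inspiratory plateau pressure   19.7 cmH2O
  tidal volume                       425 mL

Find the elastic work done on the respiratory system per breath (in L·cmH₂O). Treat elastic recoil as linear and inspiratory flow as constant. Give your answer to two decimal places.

Elastic work ≈ ½ × (Pplat − PEEP) × Vt = 0.5 × (19.7 − 9) × 0.425 L = 0.5 × 10.7 × 0.425 = 2.274 L·cmH2O.

2.27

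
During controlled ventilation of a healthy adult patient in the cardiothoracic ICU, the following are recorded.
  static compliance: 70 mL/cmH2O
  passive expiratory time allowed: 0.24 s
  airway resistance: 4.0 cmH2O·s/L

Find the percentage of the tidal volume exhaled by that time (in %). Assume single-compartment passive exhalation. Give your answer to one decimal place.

τ = R × C = 4.0 × 70 mL/cmH2O = 4.0 × 0.070 L/cmH2O = 0.28 s.
Passive exhalation: V(t)/V₀ = e^(−t/τ) = e^(−0.24/0.28) = 0.4244.
Fraction exhaled = 1 − 0.4244 = 0.5756 → 57.56%.

57.6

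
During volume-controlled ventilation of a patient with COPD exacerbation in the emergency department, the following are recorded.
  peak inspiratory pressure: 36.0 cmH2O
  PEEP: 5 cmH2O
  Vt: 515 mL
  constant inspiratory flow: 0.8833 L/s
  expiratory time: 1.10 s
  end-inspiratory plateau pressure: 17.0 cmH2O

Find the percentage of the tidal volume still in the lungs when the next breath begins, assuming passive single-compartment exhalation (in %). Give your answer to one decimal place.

30.4

R = (PIP − Pplat)/V̇ = (36.0 − 17.0) / 0.8833 = 19.0/0.8833 = 21.51 cmH2O·s/L.
C = Vt/(Pplat − PEEP) = 515.0 / (17.0 − 5) = 515.0/12.0 = 42.917 mL/cmH2O.
τ = R × C = 21.51 × 0.04292 L/cmH2O = 0.9232 s.
Fraction remaining at end-expiration = e^(−Te/τ) = e^(−1.10/0.9232) = 0.3038 → 30.38%.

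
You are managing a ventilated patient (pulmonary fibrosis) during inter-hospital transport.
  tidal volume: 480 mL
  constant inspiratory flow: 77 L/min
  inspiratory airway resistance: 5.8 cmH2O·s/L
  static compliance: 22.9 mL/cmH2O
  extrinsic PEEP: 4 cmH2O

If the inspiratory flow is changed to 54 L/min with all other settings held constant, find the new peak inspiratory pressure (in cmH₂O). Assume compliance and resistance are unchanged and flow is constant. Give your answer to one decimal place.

Flow: 77 L/min ÷ 60 = 1.2833 L/s.
New flow: 54 L/min ÷ 60 = 0.9 L/s.
PIP = Vt/C + R·V̇ + PEEP (constant-flow equation of motion).
Only the resistive term changes: ΔPIP = R × ΔV̇ = 5.8 × (0.9 − 1.2833) = 5.8 × -0.3833 = -2.223 cmH2O.
Original PIP = 480/22.9 + 5.8×1.2833 + 4 = 32.404 cmH2O; new PIP = 32.404 + (-2.223) = 30.181 cmH2O.

30.2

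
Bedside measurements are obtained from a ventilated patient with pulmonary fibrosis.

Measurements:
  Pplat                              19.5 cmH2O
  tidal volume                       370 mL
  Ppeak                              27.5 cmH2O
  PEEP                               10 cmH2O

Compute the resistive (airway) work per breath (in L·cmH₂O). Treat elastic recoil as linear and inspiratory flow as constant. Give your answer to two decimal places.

2.96

With constant inspiratory flow the resistive pressure is constant at PIP − Pplat = 27.5 − 19.5 = 8.0 cmH2O, so resistive work = 8.0 × 0.370 = 2.96 L·cmH2O.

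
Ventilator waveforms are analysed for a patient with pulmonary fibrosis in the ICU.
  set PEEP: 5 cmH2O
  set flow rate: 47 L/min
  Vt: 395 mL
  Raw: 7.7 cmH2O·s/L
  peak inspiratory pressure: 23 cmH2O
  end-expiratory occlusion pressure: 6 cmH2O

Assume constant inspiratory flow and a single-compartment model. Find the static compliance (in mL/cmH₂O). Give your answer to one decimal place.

Flow: 47 L/min ÷ 60 = 0.7833 L/s.
Total PEEP = 6 cmH2O (set 5 + intrinsic 1); this is the baseline alveolar pressure.
Equation of motion (constant flow): PIP = Vt/C + R·V̇ + PEEP.
Vt/C = PIP − R·V̇ − PEEP = 23 − 7.7×0.7833 − 6 = 23 − 6.031 − 6 = 10.969 cmH2O.
C = Vt / 10.969 = 395 / 10.969 = 36.011 mL/cmH2O.

36.0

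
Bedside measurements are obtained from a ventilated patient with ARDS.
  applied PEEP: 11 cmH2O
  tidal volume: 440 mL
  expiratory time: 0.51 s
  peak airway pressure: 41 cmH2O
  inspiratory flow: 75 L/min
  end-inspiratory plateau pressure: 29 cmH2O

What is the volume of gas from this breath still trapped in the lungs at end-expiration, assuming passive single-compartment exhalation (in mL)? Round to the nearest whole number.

Flow: 75 L/min ÷ 60 = 1.25 L/s.
R = (PIP − Pplat)/V̇ = (41 − 29) / 1.25 = 12.0/1.25 = 9.6 cmH2O·s/L.
C = Vt/(Pplat − PEEP) = 440.0 / (29 − 11) = 440.0/18.0 = 24.444 mL/cmH2O.
τ = R × C = 9.6 × 0.02444 L/cmH2O = 0.2346 s.
Fraction remaining = e^(−Te/τ) = e^(−0.51/0.2346) = 0.1137.
Trapped volume = 440.0 × 0.1137 = 50.028 mL.

50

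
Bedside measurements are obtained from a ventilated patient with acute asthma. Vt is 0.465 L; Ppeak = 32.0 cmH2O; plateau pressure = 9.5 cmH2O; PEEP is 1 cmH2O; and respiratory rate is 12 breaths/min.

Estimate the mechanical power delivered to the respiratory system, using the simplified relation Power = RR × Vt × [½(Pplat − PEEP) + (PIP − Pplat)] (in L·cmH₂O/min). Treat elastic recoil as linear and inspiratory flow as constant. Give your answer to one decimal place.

Per-breath work = Vt × [½(Pplat−PEEP) + (PIP−Pplat)] = 0.465 × [0.5×8.5 + 22.5] = 0.465 × 26.75 = 12.439 L·cmH2O.
Power = 12 × 12.439 = 149.27 L·cmH2O/min.

149.3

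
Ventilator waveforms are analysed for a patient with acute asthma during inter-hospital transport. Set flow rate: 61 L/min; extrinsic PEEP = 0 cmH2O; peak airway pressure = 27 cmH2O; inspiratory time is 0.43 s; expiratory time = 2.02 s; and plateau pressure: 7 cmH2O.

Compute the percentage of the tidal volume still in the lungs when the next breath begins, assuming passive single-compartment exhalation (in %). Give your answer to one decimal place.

19.3

Flow: 61 L/min ÷ 60 = 1.0167 L/s.
Vt = flow × Ti = 1.0167 L/s × 0.43 s × 1000 mL/L = 437.18 mL.
R = (PIP − Pplat)/V̇ = (27 − 7) / 1.0167 = 20.0/1.0167 = 19.671 cmH2O·s/L.
C = Vt/(Pplat − PEEP) = 437.18 / (7 − 0) = 437.18/7.0 = 62.454 mL/cmH2O.
τ = R × C = 19.671 × 0.06245 L/cmH2O = 1.228 s.
Fraction remaining at end-expiration = e^(−Te/τ) = e^(−2.02/1.228) = 0.193 → 19.3%.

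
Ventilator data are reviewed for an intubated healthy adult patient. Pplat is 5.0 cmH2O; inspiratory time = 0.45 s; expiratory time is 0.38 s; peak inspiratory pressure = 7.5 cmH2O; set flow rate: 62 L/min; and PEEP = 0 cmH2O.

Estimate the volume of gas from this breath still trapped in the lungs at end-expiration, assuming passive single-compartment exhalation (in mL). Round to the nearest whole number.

86

Flow: 62 L/min ÷ 60 = 1.0333 L/s.
Vt = flow × Ti = 1.0333 L/s × 0.45 s × 1000 mL/L = 464.99 mL.
R = (PIP − Pplat)/V̇ = (7.5 − 5.0) / 1.0333 = 2.5/1.0333 = 2.419 cmH2O·s/L.
C = Vt/(Pplat − PEEP) = 464.99 / (5.0 − 0) = 464.99/5.0 = 92.998 mL/cmH2O.
τ = R × C = 2.419 × 0.093 L/cmH2O = 0.225 s.
Fraction remaining = e^(−Te/τ) = e^(−0.38/0.225) = 0.1847.
Trapped volume = 464.99 × 0.1847 = 85.884 mL.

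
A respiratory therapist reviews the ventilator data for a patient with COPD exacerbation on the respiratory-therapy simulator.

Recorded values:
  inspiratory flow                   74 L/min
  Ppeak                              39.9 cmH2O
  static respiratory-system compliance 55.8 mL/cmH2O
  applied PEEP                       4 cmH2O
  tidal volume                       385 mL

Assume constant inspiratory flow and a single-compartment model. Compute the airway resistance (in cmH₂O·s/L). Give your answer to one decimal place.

23.5

Flow: 74 L/min ÷ 60 = 1.2333 L/s.
Equation of motion (constant flow): PIP = Vt/C + R·V̇ + PEEP.
R·V̇ = PIP − Vt/C − PEEP = 39.9 − 385/55.8 − 4 = 39.9 − 6.9 − 4 = 29.0 cmH2O.
R = 29.0 / 1.2333 = 23.514 cmH2O·s/L.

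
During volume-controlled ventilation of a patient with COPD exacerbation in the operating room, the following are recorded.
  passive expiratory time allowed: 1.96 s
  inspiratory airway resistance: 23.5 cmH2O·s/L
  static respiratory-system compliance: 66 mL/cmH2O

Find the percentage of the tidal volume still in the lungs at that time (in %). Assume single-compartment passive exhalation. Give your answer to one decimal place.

τ = R × C = 23.5 × 66 mL/cmH2O = 23.5 × 0.066 L/cmH2O = 1.551 s.
Passive exhalation: V(t)/V₀ = e^(−t/τ) = e^(−1.96/1.551) = 0.2826.
Fraction remaining = 0.2826 → 28.26%.

28.3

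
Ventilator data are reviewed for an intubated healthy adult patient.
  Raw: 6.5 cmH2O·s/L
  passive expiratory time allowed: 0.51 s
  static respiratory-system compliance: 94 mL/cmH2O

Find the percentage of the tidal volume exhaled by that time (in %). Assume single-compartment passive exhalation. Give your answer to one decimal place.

τ = R × C = 6.5 × 94 mL/cmH2O = 6.5 × 0.094 L/cmH2O = 0.611 s.
Passive exhalation: V(t)/V₀ = e^(−t/τ) = e^(−0.51/0.611) = 0.434.
Fraction exhaled = 1 − 0.434 = 0.566 → 56.6%.

56.6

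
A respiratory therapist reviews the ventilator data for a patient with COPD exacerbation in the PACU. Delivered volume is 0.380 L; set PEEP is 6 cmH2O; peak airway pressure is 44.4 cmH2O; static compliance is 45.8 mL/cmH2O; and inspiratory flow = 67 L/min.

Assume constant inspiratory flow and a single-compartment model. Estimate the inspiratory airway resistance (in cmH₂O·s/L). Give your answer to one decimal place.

Flow: 67 L/min ÷ 60 = 1.1167 L/s.
Equation of motion (constant flow): PIP = Vt/C + R·V̇ + PEEP.
R·V̇ = PIP − Vt/C − PEEP = 44.4 − 380/45.8 − 6 = 44.4 − 8.297 − 6 = 30.103 cmH2O.
R = 30.103 / 1.1167 = 26.957 cmH2O·s/L.

27.0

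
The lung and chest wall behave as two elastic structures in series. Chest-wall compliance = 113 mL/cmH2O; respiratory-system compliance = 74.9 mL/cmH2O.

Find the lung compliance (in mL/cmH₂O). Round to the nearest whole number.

222

1/CL = 1/Crs − 1/Ccw.
1/CL = 1/74.9 − 1/113 = 0.004502.
CL = 222.12 mL/cmH2O.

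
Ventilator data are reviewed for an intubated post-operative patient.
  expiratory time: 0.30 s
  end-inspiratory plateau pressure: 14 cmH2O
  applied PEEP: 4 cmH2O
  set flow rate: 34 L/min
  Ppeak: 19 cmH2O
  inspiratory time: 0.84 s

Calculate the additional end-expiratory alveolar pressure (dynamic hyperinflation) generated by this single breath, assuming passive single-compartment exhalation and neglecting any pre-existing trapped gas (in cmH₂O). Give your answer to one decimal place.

Flow: 34 L/min ÷ 60 = 0.5667 L/s.
Vt = flow × Ti = 0.5667 L/s × 0.84 s × 1000 mL/L = 476.03 mL.
R = (PIP − Pplat)/V̇ = (19 − 14) / 0.5667 = 5.0/0.5667 = 8.823 cmH2O·s/L.
C = Vt/(Pplat − PEEP) = 476.03 / (14 − 4) = 476.03/10.0 = 47.603 mL/cmH2O.
τ = R × C = 8.823 × 0.0476 L/cmH2O = 0.42 s.
Fraction remaining = e^(−Te/τ) = e^(−0.30/0.42) = 0.4895; trapped volume = 476.03 × 0.4895 = 233.02 mL.
Additional alveolar pressure from trapping ≈ V_trapped / C = 233.02 / 47.603 = 4.895 cmH2O.

4.9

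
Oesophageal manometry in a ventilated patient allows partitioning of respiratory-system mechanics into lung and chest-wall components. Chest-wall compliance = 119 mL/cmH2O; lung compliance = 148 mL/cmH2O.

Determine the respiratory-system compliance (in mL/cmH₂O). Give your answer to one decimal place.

66.0

Lung and chest wall are elastances in series: 1/Crs = 1/CL + 1/Ccw.
1/Crs = 1/148 + 1/119 = 0.01516.
Crs = 65.963 mL/cmH2O.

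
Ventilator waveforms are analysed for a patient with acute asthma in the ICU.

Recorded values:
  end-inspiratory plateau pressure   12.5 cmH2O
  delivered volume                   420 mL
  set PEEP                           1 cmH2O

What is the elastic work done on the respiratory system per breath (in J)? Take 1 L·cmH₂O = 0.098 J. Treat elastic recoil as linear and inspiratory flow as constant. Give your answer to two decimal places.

0.24

Elastic work ≈ ½ × (Pplat − PEEP) × Vt = 0.5 × (12.5 − 1) × 0.420 L = 0.5 × 11.5 × 0.420 = 2.415 L·cmH2O.
× 0.098 J/(L·cmH2O) → 0.2367 J.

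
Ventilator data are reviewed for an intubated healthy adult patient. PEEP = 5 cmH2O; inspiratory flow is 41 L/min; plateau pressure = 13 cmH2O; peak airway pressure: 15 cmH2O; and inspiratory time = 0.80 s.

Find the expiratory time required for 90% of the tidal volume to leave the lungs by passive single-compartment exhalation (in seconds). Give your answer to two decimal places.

Flow: 41 L/min ÷ 60 = 0.6833 L/s.
Vt = flow × Ti = 0.6833 L/s × 0.80 s × 1000 mL/L = 546.64 mL.
R = (PIP − Pplat)/V̇ = (15 − 13) / 0.6833 = 2.0/0.6833 = 2.927 cmH2O·s/L.
C = Vt/(Pplat − PEEP) = 546.64 / (13 − 5) = 546.64/8.0 = 68.33 mL/cmH2O.
τ = R × C = 2.927 × 0.06833 L/cmH2O = 0.2 s.
t = −τ·ln(1 − 0.90) = −0.2·ln(0.1) = 0.4605 s.

0.46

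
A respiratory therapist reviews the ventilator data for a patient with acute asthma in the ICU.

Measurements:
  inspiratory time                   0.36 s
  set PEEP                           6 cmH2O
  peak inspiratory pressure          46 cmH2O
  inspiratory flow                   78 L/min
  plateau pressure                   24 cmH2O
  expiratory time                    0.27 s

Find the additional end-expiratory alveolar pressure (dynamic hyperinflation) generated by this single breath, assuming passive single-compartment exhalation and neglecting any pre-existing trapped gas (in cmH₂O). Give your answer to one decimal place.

Flow: 78 L/min ÷ 60 = 1.3 L/s.
Vt = flow × Ti = 1.3 L/s × 0.36 s × 1000 mL/L = 468.0 mL.
R = (PIP − Pplat)/V̇ = (46 − 24) / 1.3 = 22.0/1.3 = 16.923 cmH2O·s/L.
C = Vt/(Pplat − PEEP) = 468.0 / (24 − 6) = 468.0/18.0 = 26.0 mL/cmH2O.
τ = R × C = 16.923 × 0.026 L/cmH2O = 0.44 s.
Fraction remaining = e^(−Te/τ) = e^(−0.27/0.44) = 0.5414; trapped volume = 468.0 × 0.5414 = 253.38 mL.
Additional alveolar pressure from trapping ≈ V_trapped / C = 253.38 / 26.0 = 9.745 cmH2O.

9.7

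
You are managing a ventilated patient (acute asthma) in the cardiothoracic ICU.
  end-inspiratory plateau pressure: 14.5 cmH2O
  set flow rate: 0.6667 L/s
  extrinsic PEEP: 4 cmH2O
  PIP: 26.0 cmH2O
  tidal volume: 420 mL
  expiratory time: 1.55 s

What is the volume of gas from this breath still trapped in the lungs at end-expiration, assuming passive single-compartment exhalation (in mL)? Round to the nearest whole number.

R = (PIP − Pplat)/V̇ = (26.0 − 14.5) / 0.6667 = 11.5/0.6667 = 17.249 cmH2O·s/L.
C = Vt/(Pplat − PEEP) = 420.0 / (14.5 − 4) = 420.0/10.5 = 40.0 mL/cmH2O.
τ = R × C = 17.249 × 0.04 L/cmH2O = 0.69 s.
Fraction remaining = e^(−Te/τ) = e^(−1.55/0.69) = 0.1058.
Trapped volume = 420.0 × 0.1058 = 44.436 mL.

44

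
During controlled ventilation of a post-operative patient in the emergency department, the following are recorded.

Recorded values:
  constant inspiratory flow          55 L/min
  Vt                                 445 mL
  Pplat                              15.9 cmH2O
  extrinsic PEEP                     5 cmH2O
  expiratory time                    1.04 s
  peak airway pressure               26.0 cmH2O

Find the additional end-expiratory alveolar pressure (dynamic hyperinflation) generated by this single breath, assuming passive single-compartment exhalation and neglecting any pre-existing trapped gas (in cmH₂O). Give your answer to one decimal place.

1.1

Flow: 55 L/min ÷ 60 = 0.9167 L/s.
R = (PIP − Pplat)/V̇ = (26.0 − 15.9) / 0.9167 = 10.1/0.9167 = 11.018 cmH2O·s/L.
C = Vt/(Pplat − PEEP) = 445.0 / (15.9 − 5) = 445.0/10.9 = 40.826 mL/cmH2O.
τ = R × C = 11.018 × 0.04083 L/cmH2O = 0.4499 s.
Fraction remaining = e^(−Te/τ) = e^(−1.04/0.4499) = 0.0991; trapped volume = 445.0 × 0.0991 = 44.1 mL.
Additional alveolar pressure from trapping ≈ V_trapped / C = 44.1 / 40.826 = 1.08 cmH2O.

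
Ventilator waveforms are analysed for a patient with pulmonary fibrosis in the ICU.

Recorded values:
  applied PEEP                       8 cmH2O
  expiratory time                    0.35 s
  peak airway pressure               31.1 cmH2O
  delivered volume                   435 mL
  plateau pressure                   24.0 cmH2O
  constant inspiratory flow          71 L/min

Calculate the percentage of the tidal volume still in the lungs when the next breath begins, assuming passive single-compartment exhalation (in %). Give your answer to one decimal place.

Flow: 71 L/min ÷ 60 = 1.1833 L/s.
R = (PIP − Pplat)/V̇ = (31.1 − 24.0) / 1.1833 = 7.1/1.1833 = 6.0 cmH2O·s/L.
C = Vt/(Pplat − PEEP) = 435.0 / (24.0 − 8) = 435.0/16.0 = 27.188 mL/cmH2O.
τ = R × C = 6.0 × 0.02719 L/cmH2O = 0.1631 s.
Fraction remaining at end-expiration = e^(−Te/τ) = e^(−0.35/0.1631) = 0.117 → 11.7%.

11.7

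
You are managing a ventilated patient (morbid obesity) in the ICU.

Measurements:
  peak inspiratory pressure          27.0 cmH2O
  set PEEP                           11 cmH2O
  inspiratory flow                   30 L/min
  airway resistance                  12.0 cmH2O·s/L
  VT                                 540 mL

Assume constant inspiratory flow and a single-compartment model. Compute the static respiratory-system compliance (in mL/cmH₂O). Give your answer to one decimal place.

54.0

Flow: 30 L/min ÷ 60 = 0.5 L/s.
Equation of motion (constant flow): PIP = Vt/C + R·V̇ + PEEP.
Vt/C = PIP − R·V̇ − PEEP = 27.0 − 12.0×0.5 − 11 = 27.0 − 6.0 − 11 = 10.0 cmH2O.
C = Vt / 10.0 = 540 / 10.0 = 54.0 mL/cmH2O.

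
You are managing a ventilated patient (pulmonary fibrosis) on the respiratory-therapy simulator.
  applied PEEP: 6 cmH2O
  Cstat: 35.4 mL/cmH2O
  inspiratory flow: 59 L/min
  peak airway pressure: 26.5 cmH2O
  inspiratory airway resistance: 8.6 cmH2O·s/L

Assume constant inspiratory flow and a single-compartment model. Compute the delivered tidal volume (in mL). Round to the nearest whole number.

Flow: 59 L/min ÷ 60 = 0.9833 L/s.
Equation of motion (constant flow): PIP = Vt/C + R·V̇ + PEEP.
Vt/C = PIP − R·V̇ − PEEP = 26.5 − 8.456 − 6 = 12.044 cmH2O.
Vt = C × 12.044 = 35.4 × 12.044 = 426.36 mL.

426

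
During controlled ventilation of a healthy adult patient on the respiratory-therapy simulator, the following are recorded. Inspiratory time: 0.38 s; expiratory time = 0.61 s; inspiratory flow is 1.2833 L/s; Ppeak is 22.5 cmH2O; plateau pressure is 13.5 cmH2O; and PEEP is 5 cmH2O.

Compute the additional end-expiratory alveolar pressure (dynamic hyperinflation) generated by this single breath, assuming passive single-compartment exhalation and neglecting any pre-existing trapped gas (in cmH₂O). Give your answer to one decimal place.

1.9

Vt = flow × Ti = 1.2833 L/s × 0.38 s × 1000 mL/L = 487.65 mL.
R = (PIP − Pplat)/V̇ = (22.5 − 13.5) / 1.2833 = 9.0/1.2833 = 7.013 cmH2O·s/L.
C = Vt/(Pplat − PEEP) = 487.65 / (13.5 − 5) = 487.65/8.5 = 57.371 mL/cmH2O.
τ = R × C = 7.013 × 0.05737 L/cmH2O = 0.4023 s.
Fraction remaining = e^(−Te/τ) = e^(−0.61/0.4023) = 0.2195; trapped volume = 487.65 × 0.2195 = 107.04 mL.
Additional alveolar pressure from trapping ≈ V_trapped / C = 107.04 / 57.371 = 1.866 cmH2O.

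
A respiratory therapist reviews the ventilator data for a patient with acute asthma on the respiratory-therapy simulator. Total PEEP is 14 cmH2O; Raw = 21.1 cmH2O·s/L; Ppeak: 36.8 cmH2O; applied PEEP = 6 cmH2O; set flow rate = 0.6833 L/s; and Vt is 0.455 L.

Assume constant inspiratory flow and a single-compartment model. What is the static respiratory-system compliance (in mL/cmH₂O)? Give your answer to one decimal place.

54.3

Total PEEP = 14 cmH2O (set 6 + intrinsic 8); this is the baseline alveolar pressure.
Equation of motion (constant flow): PIP = Vt/C + R·V̇ + PEEP.
Vt/C = PIP − R·V̇ − PEEP = 36.8 − 21.1×0.6833 − 14 = 36.8 − 14.418 − 14 = 8.382 cmH2O.
C = Vt / 8.382 = 455 / 8.382 = 54.283 mL/cmH2O.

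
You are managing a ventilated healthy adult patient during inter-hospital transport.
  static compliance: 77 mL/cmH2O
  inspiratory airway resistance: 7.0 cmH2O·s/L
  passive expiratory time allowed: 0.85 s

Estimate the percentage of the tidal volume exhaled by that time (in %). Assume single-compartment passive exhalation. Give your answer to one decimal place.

τ = R × C = 7.0 × 77 mL/cmH2O = 7.0 × 0.077 L/cmH2O = 0.539 s.
Passive exhalation: V(t)/V₀ = e^(−t/τ) = e^(−0.85/0.539) = 0.2066.
Fraction exhaled = 1 − 0.2066 = 0.7934 → 79.34%.

79.3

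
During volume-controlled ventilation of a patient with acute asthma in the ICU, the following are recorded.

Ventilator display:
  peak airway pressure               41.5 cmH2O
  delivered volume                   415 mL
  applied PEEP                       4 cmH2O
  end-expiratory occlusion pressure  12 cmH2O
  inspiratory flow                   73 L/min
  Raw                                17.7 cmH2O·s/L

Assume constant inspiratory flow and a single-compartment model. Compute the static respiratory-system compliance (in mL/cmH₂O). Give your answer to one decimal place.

Flow: 73 L/min ÷ 60 = 1.2167 L/s.
Total PEEP = 12 cmH2O (set 4 + intrinsic 8); this is the baseline alveolar pressure.
Equation of motion (constant flow): PIP = Vt/C + R·V̇ + PEEP.
Vt/C = PIP − R·V̇ − PEEP = 41.5 − 17.7×1.2167 − 12 = 41.5 − 21.536 − 12 = 7.964 cmH2O.
C = Vt / 7.964 = 415 / 7.964 = 52.109 mL/cmH2O.

52.1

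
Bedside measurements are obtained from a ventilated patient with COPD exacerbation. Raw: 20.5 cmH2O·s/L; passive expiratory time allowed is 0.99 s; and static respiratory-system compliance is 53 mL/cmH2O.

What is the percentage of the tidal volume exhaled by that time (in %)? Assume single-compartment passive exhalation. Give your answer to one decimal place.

τ = R × C = 20.5 × 53 mL/cmH2O = 20.5 × 0.053 L/cmH2O = 1.087 s.
Passive exhalation: V(t)/V₀ = e^(−t/τ) = e^(−0.99/1.087) = 0.4022.
Fraction exhaled = 1 − 0.4022 = 0.5978 → 59.78%.

59.8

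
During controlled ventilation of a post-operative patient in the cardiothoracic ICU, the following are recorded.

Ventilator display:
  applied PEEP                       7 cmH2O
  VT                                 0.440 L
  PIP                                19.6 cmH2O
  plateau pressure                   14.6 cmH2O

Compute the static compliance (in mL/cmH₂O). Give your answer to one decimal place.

Cstat = Vt / (Pplat − PEEP) = 440 / (14.6 − 7) = 440 / 7.6 = 57.895 mL/cmH2O.

57.9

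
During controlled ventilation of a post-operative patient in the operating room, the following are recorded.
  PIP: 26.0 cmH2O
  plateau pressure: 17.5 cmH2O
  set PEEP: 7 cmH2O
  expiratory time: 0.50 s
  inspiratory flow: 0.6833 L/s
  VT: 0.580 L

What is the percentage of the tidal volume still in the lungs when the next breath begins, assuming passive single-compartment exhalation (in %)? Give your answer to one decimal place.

48.3

R = (PIP − Pplat)/V̇ = (26.0 − 17.5) / 0.6833 = 8.5/0.6833 = 12.44 cmH2O·s/L.
C = Vt/(Pplat − PEEP) = 580.0 / (17.5 − 7) = 580.0/10.5 = 55.238 mL/cmH2O.
τ = R × C = 12.44 × 0.05524 L/cmH2O = 0.6872 s.
Fraction remaining at end-expiration = e^(−Te/τ) = e^(−0.50/0.6872) = 0.4831 → 48.31%.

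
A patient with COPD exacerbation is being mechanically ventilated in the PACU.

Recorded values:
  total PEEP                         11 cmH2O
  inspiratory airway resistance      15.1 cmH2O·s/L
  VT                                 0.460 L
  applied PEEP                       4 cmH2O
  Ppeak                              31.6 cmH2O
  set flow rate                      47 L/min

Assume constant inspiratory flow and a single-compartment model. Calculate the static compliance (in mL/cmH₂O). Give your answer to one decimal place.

52.4

Flow: 47 L/min ÷ 60 = 0.7833 L/s.
Total PEEP = 11 cmH2O (set 4 + intrinsic 7); this is the baseline alveolar pressure.
Equation of motion (constant flow): PIP = Vt/C + R·V̇ + PEEP.
Vt/C = PIP − R·V̇ − PEEP = 31.6 − 15.1×0.7833 − 11 = 31.6 − 11.828 − 11 = 8.772 cmH2O.
C = Vt / 8.772 = 460 / 8.772 = 52.44 mL/cmH2O.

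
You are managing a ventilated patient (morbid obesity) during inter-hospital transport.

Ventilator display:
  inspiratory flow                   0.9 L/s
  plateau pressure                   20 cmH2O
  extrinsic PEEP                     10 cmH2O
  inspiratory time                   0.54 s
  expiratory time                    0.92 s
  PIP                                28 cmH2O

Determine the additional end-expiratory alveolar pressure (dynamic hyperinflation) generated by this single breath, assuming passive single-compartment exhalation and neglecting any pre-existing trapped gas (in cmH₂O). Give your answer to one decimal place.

1.2

Vt = flow × Ti = 0.9 L/s × 0.54 s × 1000 mL/L = 486.0 mL.
R = (PIP − Pplat)/V̇ = (28 − 20) / 0.9 = 8.0/0.9 = 8.889 cmH2O·s/L.
C = Vt/(Pplat − PEEP) = 486.0 / (20 − 10) = 486.0/10.0 = 48.6 mL/cmH2O.
τ = R × C = 8.889 × 0.0486 L/cmH2O = 0.432 s.
Fraction remaining = e^(−Te/τ) = e^(−0.92/0.432) = 0.1189; trapped volume = 486.0 × 0.1189 = 57.785 mL.
Additional alveolar pressure from trapping ≈ V_trapped / C = 57.785 / 48.6 = 1.189 cmH2O.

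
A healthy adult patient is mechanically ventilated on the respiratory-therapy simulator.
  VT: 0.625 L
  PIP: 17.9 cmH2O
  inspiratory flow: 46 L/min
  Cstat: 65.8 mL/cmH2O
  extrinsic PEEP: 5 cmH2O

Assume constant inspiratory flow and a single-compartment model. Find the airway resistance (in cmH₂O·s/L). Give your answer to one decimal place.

Flow: 46 L/min ÷ 60 = 0.7667 L/s.
Equation of motion (constant flow): PIP = Vt/C + R·V̇ + PEEP.
R·V̇ = PIP − Vt/C − PEEP = 17.9 − 625/65.8 − 5 = 17.9 − 9.498 − 5 = 3.402 cmH2O.
R = 3.402 / 0.7667 = 4.437 cmH2O·s/L.

4.4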